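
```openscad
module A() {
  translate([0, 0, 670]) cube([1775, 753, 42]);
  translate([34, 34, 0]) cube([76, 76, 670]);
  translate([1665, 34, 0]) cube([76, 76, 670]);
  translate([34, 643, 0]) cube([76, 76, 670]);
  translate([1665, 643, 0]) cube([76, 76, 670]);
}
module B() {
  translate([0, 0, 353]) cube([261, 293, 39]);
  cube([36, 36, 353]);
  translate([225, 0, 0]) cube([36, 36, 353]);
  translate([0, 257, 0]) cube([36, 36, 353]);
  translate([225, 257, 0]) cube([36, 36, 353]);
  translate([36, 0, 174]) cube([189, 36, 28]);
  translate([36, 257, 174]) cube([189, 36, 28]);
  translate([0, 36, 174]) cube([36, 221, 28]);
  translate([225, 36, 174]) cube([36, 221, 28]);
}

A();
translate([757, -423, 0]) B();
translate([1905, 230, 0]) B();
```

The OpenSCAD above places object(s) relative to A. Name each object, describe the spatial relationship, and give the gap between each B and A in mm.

Each stool's nearest face is 130 mm from the table's bounding box.

A is a table. B is a stool. Two stools sit around the table at the −y, +x sides. The gap between each stool and the table is 130 mm.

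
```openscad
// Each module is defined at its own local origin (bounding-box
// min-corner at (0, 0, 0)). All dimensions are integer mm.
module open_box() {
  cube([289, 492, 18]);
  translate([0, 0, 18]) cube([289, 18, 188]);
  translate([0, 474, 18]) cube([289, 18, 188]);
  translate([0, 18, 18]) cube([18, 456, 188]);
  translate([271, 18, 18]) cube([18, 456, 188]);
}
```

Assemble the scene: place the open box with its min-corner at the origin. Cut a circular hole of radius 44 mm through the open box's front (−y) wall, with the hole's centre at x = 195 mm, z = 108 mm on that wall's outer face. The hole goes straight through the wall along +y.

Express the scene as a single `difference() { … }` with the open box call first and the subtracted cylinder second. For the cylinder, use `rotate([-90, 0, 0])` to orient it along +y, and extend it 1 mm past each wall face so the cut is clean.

difference() {
  open_box();
  translate([195, -1, 108]) rotate([-90, 0, 0]) cylinder(h = 20, r = 44);
}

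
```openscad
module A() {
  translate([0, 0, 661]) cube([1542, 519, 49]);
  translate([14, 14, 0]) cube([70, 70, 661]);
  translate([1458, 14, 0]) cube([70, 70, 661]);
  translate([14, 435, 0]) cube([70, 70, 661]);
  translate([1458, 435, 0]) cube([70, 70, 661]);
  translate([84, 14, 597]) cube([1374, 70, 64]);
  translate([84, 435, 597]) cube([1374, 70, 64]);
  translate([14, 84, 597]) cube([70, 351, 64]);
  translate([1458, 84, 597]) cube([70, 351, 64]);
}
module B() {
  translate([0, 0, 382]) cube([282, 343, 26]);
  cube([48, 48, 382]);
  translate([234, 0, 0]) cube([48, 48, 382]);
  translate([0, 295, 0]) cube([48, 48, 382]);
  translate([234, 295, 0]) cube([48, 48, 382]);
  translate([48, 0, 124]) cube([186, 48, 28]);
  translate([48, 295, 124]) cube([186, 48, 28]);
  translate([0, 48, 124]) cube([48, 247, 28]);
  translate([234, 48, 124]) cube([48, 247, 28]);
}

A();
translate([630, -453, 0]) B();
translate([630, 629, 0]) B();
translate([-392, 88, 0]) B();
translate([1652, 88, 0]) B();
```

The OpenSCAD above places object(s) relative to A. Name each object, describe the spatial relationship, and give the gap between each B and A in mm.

Each stool's nearest face is 110 mm from the table's bounding box.

A is a table. B is a stool. Four stools sit around the table at the −y, +y, −x, +x sides. The gap between each stool and the table is 110 mm.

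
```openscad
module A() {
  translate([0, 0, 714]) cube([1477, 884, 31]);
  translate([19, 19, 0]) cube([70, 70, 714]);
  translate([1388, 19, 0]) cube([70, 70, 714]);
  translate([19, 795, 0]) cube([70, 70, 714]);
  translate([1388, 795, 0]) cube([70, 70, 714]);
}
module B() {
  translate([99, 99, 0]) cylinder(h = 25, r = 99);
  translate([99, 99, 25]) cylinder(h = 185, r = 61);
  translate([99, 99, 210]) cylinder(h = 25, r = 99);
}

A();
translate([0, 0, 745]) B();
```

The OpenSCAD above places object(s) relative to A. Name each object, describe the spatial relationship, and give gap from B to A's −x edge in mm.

A is a table. B is a spool. The spool is on top of the table. The gap from the spool to the table's −x edge is 0 mm.

The spool's min-x is at 0; the table's min-x is 0; gap = 0 mm.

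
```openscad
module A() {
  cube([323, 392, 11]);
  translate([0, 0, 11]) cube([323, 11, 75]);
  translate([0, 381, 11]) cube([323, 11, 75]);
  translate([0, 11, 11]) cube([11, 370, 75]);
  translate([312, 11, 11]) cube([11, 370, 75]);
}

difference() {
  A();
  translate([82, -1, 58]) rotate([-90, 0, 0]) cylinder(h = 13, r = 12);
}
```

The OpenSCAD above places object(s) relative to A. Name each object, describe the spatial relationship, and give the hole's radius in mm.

A is an open box. The open box has a circular hole through its front wall. The hole's radius is 12 mm.

The subtracted cylinder has r = 12 mm.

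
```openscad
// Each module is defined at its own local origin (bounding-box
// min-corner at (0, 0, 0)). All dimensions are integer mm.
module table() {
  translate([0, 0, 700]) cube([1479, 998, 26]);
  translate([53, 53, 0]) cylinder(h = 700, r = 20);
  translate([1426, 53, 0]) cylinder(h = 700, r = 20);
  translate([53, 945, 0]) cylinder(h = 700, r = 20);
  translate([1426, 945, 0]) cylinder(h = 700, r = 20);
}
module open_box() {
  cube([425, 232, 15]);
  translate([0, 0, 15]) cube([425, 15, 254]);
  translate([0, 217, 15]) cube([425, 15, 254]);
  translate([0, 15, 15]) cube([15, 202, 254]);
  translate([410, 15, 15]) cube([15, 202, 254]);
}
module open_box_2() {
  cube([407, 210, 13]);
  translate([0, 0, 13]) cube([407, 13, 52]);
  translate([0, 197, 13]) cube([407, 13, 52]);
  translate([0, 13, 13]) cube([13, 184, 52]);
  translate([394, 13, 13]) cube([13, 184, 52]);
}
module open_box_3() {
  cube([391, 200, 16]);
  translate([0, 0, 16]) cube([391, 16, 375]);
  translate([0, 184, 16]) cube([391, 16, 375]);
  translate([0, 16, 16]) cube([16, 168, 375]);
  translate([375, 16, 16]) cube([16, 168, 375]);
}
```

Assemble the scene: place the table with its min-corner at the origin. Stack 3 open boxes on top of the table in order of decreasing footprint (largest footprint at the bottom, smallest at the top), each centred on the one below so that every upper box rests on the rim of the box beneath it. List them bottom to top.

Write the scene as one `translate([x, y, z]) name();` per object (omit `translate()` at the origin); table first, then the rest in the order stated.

table();
translate([527, 383, 726]) open_box();
translate([536, 394, 995]) open_box_2();
translate([544, 399, 1060]) open_box_3();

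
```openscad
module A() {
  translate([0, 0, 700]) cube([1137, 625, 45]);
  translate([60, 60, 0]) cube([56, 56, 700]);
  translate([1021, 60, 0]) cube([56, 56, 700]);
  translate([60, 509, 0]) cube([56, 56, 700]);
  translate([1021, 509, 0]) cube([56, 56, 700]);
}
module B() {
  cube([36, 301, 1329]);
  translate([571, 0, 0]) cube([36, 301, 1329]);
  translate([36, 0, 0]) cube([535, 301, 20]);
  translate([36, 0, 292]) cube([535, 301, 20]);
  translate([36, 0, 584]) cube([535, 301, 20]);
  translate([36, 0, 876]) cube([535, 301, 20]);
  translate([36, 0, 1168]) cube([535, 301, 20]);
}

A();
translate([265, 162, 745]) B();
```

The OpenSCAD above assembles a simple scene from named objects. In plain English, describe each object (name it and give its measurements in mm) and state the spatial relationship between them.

A is a rectangular dining table. The top is 1137×625×45 mm with its upper surface at z = 745 mm. It stands on four 56×56 mm square legs, each inset 60 mm from the nearest pair of top edges, running from the floor to the underside of the top.

B is an open bookshelf. Two side panels, each 36 mm thick, 301 mm deep and 1329 mm tall, stand 607 mm apart (outside-to-outside). Between them sit 5 shelves, each 20 mm thick and 301 mm deep, spanning the full gap between the sides. The bottom shelf rests on the floor (its underside at z = 0) and the clear gap between one shelf's top and the next shelf's underside is 272 mm.

The bookshelf is on top of the table, centred.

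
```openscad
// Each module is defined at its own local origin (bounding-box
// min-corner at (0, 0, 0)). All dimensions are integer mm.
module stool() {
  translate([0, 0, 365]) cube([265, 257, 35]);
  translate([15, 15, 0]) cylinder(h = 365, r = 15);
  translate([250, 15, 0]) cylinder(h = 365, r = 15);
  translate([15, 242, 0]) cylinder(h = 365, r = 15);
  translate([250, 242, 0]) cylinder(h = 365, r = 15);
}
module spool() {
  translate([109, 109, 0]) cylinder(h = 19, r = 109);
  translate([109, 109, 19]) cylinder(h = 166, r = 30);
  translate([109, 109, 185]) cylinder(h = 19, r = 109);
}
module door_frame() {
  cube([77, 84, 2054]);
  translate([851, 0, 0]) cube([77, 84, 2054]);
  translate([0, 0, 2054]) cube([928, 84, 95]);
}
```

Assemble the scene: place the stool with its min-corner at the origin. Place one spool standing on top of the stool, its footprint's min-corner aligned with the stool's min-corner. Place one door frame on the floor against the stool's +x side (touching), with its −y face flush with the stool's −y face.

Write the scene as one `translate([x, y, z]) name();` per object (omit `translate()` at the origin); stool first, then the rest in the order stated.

stool();
translate([0, 0, 400]) spool();
translate([265, 0, 0]) door_frame();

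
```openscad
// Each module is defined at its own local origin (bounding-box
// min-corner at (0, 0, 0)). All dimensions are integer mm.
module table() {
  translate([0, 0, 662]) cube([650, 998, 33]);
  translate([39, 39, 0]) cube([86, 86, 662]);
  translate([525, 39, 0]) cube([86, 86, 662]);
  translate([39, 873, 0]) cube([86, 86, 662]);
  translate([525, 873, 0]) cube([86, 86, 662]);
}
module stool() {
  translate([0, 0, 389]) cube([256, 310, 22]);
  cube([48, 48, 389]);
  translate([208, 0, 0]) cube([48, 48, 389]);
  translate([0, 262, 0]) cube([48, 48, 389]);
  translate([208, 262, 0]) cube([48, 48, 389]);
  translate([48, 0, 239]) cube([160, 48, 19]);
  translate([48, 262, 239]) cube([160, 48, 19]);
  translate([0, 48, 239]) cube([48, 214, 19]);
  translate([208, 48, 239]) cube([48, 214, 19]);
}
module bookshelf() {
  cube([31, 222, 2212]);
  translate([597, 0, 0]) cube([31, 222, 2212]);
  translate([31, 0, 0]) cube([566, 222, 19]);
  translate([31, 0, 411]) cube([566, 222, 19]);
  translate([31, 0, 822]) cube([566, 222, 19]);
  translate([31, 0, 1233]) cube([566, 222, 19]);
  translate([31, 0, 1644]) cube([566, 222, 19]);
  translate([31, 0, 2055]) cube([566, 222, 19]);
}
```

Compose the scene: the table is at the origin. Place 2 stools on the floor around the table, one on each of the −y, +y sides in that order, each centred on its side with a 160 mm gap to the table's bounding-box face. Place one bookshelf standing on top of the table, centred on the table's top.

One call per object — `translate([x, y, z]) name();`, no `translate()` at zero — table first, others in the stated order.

table();
translate([197, -470, 0]) stool();
translate([197, 1158, 0]) stool();
translate([11, 388, 695]) bookshelf();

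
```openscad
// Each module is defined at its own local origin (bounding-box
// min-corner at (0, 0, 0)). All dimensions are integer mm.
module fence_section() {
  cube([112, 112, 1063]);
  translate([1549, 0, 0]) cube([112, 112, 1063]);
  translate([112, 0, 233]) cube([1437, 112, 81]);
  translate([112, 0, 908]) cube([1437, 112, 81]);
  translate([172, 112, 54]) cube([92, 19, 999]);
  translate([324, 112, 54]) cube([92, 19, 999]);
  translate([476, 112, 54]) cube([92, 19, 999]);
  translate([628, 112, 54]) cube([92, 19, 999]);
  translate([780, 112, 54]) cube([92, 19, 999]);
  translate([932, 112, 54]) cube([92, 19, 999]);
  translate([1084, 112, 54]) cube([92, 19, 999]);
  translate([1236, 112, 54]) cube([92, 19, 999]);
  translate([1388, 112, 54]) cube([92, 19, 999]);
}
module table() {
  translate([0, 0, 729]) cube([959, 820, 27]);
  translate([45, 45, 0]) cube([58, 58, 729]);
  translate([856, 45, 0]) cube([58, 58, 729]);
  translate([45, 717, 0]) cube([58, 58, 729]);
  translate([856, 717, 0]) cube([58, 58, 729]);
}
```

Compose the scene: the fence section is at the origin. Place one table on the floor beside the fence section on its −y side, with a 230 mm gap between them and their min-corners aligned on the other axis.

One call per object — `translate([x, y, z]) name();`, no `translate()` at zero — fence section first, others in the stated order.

fence_section();
translate([0, -1050, 0]) table();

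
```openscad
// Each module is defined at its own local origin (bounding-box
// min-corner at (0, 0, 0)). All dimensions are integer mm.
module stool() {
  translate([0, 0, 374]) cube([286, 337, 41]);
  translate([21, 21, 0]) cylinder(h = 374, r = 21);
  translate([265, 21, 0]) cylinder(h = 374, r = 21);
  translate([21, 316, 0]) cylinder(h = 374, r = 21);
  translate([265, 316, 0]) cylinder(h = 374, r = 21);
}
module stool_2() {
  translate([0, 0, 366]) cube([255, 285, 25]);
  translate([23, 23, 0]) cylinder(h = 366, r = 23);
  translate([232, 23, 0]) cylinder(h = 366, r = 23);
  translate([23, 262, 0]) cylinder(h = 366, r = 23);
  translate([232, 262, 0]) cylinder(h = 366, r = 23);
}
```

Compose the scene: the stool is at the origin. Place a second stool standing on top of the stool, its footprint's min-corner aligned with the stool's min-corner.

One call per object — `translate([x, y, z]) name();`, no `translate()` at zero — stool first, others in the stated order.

stool();
translate([0, 0, 415]) stool_2();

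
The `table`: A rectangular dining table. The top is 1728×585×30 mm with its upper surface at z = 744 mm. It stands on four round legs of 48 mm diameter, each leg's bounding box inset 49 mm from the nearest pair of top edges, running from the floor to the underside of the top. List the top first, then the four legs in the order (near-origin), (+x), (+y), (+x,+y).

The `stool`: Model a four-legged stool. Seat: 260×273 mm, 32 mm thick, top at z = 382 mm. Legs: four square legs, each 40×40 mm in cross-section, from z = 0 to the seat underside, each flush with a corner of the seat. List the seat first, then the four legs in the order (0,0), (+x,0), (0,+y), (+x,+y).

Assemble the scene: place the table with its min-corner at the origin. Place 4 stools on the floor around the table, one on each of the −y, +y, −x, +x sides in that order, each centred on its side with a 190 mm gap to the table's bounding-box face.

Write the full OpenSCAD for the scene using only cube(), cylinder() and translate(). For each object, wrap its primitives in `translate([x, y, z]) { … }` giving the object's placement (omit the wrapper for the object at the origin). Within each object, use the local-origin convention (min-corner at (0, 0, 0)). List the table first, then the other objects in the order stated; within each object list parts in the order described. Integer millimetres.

translate([0, 0, 714]) cube([1728, 585, 30]);
translate([73, 73, 0]) cylinder(h = 714, r = 24);
translate([1655, 73, 0]) cylinder(h = 714, r = 24);
translate([73, 512, 0]) cylinder(h = 714, r = 24);
translate([1655, 512, 0]) cylinder(h = 714, r = 24);
translate([734, -463, 0]) {
  translate([0, 0, 350]) cube([260, 273, 32]);
  cube([40, 40, 350]);
  translate([220, 0, 0]) cube([40, 40, 350]);
  translate([0, 233, 0]) cube([40, 40, 350]);
  translate([220, 233, 0]) cube([40, 40, 350]);
}
translate([734, 775, 0]) {
  translate([0, 0, 350]) cube([260, 273, 32]);
  cube([40, 40, 350]);
  translate([220, 0, 0]) cube([40, 40, 350]);
  translate([0, 233, 0]) cube([40, 40, 350]);
  translate([220, 233, 0]) cube([40, 40, 350]);
}
translate([-450, 156, 0]) {
  translate([0, 0, 350]) cube([260, 273, 32]);
  cube([40, 40, 350]);
  translate([220, 0, 0]) cube([40, 40, 350]);
  translate([0, 233, 0]) cube([40, 40, 350]);
  translate([220, 233, 0]) cube([40, 40, 350]);
}
translate([1918, 156, 0]) {
  translate([0, 0, 350]) cube([260, 273, 32]);
  cube([40, 40, 350]);
  translate([220, 0, 0]) cube([40, 40, 350]);
  translate([0, 233, 0]) cube([40, 40, 350]);
  translate([220, 233, 0]) cube([40, 40, 350]);
}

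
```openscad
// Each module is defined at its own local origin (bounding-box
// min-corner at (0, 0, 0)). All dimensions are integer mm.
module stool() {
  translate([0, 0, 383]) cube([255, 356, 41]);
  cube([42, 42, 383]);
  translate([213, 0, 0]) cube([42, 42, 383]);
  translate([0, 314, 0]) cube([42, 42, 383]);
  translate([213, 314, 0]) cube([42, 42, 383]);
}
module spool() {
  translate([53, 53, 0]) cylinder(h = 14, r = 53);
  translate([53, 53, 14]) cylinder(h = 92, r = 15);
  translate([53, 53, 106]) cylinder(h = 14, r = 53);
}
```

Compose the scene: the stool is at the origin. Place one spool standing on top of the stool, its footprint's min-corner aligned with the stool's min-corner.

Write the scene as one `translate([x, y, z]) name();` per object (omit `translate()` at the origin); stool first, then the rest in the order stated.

stool();
translate([0, 0, 424]) spool();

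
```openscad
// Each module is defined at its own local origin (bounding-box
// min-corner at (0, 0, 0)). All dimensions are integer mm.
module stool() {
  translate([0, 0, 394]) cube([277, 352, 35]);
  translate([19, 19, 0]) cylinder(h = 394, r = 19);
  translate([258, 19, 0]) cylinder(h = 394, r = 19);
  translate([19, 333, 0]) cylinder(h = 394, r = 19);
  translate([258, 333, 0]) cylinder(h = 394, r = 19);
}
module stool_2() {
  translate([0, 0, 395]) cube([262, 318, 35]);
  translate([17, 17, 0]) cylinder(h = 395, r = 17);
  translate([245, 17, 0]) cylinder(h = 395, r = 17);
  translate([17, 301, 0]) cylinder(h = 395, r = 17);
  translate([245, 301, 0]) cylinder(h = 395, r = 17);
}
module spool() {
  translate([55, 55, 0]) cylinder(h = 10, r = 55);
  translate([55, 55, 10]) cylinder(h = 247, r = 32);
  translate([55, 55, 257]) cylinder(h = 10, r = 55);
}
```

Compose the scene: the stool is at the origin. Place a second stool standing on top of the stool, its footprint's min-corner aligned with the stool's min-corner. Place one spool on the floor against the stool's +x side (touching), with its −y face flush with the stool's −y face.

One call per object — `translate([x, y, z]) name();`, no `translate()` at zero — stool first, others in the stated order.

stool();
translate([0, 0, 429]) stool_2();
translate([277, 0, 0]) spool();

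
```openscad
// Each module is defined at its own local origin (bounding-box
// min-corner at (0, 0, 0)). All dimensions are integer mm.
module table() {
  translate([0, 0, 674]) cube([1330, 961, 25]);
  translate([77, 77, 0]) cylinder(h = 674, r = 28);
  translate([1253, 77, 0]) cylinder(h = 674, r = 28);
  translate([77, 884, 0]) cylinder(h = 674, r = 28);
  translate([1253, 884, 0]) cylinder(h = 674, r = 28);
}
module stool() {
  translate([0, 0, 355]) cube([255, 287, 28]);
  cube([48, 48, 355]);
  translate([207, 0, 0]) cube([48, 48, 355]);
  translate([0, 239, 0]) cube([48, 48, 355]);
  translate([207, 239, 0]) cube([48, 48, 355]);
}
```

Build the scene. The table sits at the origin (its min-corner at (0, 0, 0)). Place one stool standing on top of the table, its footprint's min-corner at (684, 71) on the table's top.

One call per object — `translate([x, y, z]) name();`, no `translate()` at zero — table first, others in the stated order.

table();
translate([684, 71, 699]) stool();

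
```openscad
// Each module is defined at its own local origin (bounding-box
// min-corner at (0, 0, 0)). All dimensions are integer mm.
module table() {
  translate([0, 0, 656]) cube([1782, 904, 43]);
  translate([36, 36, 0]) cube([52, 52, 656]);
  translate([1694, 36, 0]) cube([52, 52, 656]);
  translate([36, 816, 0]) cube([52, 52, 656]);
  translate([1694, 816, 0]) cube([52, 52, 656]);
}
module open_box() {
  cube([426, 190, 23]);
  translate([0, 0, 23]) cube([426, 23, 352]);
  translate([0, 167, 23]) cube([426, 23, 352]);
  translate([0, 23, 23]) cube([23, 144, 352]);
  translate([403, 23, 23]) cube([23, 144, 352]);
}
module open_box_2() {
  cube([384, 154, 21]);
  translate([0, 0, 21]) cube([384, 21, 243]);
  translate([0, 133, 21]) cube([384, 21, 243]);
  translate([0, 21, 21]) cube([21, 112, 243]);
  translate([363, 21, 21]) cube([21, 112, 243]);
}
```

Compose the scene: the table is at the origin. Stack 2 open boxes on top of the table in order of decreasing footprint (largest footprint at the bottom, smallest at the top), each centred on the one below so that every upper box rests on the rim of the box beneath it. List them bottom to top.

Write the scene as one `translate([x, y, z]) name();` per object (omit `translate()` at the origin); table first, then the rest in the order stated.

table();
translate([678, 357, 699]) open_box();
translate([699, 375, 1074]) open_box_2();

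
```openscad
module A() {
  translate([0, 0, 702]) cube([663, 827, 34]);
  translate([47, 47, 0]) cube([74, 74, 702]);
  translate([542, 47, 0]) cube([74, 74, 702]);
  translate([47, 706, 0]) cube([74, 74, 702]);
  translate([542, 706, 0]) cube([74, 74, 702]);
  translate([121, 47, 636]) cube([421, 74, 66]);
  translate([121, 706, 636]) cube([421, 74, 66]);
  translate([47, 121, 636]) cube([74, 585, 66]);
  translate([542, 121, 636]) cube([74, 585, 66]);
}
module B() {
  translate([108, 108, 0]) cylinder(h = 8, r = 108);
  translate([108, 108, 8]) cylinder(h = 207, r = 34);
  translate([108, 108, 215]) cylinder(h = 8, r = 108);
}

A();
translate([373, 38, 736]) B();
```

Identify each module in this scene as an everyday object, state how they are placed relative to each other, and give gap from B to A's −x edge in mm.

The spool's min-x is at 373; the table's min-x is 0; gap = 373 mm.

A is a table. B is a spool. The spool is on top of the table. The gap from the spool to the table's −x edge is 373 mm.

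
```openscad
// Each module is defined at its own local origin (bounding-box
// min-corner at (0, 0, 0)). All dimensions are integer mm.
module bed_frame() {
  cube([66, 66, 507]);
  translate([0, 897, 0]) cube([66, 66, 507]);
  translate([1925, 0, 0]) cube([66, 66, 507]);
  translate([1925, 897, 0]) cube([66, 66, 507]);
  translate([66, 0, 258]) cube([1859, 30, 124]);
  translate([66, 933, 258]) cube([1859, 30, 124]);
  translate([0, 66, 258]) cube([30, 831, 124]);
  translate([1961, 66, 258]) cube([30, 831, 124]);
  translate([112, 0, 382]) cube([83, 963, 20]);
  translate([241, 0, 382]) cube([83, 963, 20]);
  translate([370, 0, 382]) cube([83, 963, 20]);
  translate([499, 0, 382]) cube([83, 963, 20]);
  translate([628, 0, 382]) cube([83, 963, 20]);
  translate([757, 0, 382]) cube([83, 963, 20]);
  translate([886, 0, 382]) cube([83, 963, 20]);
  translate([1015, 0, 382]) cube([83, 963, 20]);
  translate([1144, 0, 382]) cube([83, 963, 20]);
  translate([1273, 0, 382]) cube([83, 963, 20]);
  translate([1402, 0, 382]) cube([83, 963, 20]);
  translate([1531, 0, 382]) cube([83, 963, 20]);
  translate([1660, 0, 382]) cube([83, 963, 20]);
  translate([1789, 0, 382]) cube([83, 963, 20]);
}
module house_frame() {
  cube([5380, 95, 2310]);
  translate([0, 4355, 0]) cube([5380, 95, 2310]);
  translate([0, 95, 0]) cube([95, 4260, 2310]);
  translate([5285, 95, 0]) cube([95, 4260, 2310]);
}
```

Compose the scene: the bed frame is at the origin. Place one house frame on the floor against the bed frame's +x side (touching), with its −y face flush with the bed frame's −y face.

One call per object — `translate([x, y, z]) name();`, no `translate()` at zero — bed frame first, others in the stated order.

bed_frame();
translate([1991, 0, 0]) house_frame();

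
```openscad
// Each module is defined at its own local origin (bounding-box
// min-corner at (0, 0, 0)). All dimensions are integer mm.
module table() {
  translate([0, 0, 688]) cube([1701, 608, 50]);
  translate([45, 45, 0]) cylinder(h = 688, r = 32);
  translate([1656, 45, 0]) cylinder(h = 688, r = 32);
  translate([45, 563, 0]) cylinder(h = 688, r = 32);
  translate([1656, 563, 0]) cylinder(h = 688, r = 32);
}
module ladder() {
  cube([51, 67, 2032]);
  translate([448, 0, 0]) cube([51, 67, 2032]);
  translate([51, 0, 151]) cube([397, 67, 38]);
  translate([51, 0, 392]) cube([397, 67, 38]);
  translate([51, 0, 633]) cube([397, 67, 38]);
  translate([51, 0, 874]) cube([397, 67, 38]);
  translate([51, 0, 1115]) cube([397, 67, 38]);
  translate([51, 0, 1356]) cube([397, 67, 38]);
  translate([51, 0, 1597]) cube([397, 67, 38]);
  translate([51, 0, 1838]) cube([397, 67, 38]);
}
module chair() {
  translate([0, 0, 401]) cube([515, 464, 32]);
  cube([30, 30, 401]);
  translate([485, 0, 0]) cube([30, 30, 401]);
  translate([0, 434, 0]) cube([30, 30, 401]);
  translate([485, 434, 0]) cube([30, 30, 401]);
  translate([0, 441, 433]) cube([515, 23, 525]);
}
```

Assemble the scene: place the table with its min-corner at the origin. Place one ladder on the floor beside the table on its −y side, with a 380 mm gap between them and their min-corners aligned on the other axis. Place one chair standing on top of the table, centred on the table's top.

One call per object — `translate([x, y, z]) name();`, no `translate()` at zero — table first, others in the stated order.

table();
translate([0, -447, 0]) ladder();
translate([593, 72, 738]) chair();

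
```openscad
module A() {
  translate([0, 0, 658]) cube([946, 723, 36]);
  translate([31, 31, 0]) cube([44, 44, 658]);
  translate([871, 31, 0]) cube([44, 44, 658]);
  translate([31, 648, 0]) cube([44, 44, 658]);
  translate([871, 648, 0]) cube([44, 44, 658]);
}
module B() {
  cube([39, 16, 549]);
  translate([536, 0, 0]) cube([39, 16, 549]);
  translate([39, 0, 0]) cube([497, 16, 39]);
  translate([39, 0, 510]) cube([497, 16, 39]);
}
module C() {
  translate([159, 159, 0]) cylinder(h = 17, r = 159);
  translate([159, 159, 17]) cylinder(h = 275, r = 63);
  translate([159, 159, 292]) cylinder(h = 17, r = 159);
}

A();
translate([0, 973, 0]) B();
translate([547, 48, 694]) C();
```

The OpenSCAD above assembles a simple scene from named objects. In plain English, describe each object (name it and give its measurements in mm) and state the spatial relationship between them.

A is a table: top 946 mm (x) × 723 mm (y), 36 mm thick, upper face at z = 694 mm, on four 44×44 mm square legs, each inset 31 mm from the nearest pair of top edges, running from z = 0 to the bottom of the top.

B is a picture frame with a 497×471 mm rectangular opening (x by z) and a uniform 39 mm border on every side. Frame depth is 16 mm along y. It is built from two vertical stiles running the full outside height and two horizontal rails spanning the gap between the stiles.

C is a spool: two coaxial disc flanges of radius 159 mm and thickness 17 mm, joined by a core cylinder of radius 63 mm and height 275 mm. The lower flange rests on z = 0 and the three cylinders share a vertical axis.

The picture frame is on the floor beside the table on its +y side. The spool is on top of the table.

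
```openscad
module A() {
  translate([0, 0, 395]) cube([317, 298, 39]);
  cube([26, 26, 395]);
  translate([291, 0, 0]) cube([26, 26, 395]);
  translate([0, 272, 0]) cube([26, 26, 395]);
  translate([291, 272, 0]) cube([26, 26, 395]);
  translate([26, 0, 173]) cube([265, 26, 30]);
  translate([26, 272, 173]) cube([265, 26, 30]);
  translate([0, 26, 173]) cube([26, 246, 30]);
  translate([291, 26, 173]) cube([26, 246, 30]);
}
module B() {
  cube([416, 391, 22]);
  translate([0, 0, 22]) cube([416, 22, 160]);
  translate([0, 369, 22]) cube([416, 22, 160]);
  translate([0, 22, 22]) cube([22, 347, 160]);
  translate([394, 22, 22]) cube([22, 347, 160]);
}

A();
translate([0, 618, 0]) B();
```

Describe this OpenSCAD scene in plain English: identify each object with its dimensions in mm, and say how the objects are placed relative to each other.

A is a simple wooden stool: a rectangular seat 317 mm (x) by 298 mm (y), 39 mm thick, top face at z = 434 mm, on four square legs, each 26×26 mm in cross-section. The legs rest on z = 0, each flush with a corner of the seat. Four stretchers, 26 mm wide and 30 mm tall, connect adjacent legs with their undersides at z = 173 mm, each running between the inner faces of the legs it joins and aligned with the legs' outer faces on the other axis.

B is an open storage box with external size 416×391×182 mm and wall thickness 22 mm (the base is also 22 mm thick). The base covers the whole footprint; the four walls stand on the base, with the y-facing walls full-width and the x-facing walls fitting between their inner faces.

The open box is on the floor beside the stool on its +y side.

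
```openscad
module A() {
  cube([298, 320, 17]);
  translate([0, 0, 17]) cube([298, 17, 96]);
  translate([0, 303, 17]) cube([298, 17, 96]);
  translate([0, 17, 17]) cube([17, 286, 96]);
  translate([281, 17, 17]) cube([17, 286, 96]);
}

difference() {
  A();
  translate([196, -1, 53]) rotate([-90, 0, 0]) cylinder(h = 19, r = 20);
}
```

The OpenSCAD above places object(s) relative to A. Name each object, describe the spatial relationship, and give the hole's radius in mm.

The subtracted cylinder has r = 20 mm.

A is an open box. The open box has a circular hole through its front wall. The hole's radius is 20 mm.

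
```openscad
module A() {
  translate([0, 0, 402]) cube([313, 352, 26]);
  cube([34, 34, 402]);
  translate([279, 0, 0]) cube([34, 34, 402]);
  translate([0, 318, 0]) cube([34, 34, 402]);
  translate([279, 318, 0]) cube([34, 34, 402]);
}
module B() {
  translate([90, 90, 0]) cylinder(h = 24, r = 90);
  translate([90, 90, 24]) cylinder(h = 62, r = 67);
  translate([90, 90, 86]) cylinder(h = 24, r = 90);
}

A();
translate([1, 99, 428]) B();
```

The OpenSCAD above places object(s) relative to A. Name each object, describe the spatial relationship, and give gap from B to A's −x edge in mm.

A is a stool. B is a spool. The spool is on top of the stool. The gap from the spool to the stool's −x edge is 1 mm.

The spool's min-x is at 1; the stool's min-x is 0; gap = 1 mm.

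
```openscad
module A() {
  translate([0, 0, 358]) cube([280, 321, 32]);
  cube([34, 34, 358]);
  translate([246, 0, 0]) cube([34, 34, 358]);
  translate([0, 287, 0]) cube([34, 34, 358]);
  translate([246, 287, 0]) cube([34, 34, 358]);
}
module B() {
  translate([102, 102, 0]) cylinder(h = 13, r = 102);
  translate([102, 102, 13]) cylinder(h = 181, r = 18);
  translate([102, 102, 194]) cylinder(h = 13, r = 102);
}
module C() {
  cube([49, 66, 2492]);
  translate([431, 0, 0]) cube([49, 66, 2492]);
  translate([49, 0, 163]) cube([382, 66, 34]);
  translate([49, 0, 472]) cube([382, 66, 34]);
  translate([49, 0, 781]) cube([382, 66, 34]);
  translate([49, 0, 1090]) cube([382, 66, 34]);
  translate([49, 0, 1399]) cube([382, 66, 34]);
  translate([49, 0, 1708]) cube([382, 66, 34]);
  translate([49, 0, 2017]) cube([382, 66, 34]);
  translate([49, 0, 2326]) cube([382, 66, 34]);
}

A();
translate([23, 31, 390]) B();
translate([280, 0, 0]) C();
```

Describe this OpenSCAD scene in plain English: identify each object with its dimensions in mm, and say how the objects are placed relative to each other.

A is a four-legged stool. The seat is a 280×321×32 mm slab whose top surface is at z = 390 mm; four square legs, each 34×34 mm in cross-section, run from the floor (z = 0) to the underside of the seat, each flush with a corner of the seat.

B is a spool: two coaxial disc flanges of radius 102 mm and thickness 13 mm, joined by a core cylinder of radius 18 mm and height 181 mm. The lower flange rests on z = 0 and the three cylinders share a vertical axis.

C is a straight ladder. Two 49×66 mm vertical rails, 2492 mm tall, stand 480 mm apart (outside-to-outside) with their front faces coplanar on the −y side. 8 rungs, each 66 mm deep and 34 mm tall, span between the inner faces of the rails, front faces flush with the rails. The lowest rung's underside is at z = 163 mm and rungs are spaced 309 mm apart (underside to underside).

The spool is on top of the stool. The ladder is against the stool's +x side, with their −y faces flush.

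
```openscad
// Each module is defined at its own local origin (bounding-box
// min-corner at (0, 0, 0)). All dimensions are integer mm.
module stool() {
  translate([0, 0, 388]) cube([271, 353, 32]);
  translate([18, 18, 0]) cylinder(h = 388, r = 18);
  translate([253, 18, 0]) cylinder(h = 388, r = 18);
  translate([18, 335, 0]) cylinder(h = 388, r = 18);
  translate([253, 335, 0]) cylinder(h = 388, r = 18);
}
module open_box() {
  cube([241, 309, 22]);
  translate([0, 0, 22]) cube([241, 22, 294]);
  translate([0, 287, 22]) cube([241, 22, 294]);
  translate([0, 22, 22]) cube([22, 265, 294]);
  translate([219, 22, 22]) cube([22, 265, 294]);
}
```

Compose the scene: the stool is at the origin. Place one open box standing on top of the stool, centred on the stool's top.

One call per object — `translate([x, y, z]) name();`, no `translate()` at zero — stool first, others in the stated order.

stool();
translate([15, 22, 420]) open_box();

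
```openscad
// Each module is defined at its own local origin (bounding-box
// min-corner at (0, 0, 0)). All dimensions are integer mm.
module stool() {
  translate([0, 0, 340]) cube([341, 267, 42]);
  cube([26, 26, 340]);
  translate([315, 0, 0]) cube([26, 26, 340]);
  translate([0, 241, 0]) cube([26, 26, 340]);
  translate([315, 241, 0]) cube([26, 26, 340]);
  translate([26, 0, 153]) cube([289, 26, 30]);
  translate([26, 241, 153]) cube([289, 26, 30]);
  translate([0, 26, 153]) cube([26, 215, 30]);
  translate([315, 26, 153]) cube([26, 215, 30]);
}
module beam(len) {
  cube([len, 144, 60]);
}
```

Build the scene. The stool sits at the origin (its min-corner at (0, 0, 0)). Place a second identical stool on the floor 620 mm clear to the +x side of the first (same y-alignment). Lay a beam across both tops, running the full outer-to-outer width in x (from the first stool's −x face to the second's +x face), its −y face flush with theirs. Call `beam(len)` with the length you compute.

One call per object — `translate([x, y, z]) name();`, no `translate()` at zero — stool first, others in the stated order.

stool();
translate([961, 0, 0]) stool();
translate([0, 0, 382]) beam(1302);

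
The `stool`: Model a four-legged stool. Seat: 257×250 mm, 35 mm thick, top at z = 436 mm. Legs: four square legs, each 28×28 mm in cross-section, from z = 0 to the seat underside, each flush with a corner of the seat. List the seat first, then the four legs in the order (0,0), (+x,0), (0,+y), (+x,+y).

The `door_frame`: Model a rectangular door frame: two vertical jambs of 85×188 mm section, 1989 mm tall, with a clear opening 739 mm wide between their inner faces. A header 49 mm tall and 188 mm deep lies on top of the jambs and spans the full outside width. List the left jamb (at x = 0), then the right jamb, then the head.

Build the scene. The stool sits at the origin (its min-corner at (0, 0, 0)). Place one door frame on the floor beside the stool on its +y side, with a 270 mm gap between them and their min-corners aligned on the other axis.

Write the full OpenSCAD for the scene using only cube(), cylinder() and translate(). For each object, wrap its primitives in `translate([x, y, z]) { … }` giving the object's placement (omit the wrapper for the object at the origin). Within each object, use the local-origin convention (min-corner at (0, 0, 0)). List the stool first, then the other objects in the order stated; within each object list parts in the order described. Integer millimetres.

translate([0, 0, 401]) cube([257, 250, 35]);
cube([28, 28, 401]);
translate([229, 0, 0]) cube([28, 28, 401]);
translate([0, 222, 0]) cube([28, 28, 401]);
translate([229, 222, 0]) cube([28, 28, 401]);
translate([0, 520, 0]) {
  cube([85, 188, 1989]);
  translate([824, 0, 0]) cube([85, 188, 1989]);
  translate([0, 0, 1989]) cube([909, 188, 49]);
}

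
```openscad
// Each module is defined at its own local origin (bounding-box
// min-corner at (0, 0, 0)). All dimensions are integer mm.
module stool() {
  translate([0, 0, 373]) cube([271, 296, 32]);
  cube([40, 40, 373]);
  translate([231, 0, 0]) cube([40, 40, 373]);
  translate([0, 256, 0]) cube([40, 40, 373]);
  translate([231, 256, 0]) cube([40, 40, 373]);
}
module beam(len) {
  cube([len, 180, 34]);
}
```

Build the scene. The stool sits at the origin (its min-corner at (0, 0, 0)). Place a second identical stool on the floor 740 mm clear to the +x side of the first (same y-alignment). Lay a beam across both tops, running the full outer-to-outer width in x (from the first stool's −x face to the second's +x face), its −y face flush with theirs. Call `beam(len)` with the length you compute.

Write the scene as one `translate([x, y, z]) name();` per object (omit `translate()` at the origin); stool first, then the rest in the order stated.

stool();
translate([1011, 0, 0]) stool();
translate([0, 0, 405]) beam(1282);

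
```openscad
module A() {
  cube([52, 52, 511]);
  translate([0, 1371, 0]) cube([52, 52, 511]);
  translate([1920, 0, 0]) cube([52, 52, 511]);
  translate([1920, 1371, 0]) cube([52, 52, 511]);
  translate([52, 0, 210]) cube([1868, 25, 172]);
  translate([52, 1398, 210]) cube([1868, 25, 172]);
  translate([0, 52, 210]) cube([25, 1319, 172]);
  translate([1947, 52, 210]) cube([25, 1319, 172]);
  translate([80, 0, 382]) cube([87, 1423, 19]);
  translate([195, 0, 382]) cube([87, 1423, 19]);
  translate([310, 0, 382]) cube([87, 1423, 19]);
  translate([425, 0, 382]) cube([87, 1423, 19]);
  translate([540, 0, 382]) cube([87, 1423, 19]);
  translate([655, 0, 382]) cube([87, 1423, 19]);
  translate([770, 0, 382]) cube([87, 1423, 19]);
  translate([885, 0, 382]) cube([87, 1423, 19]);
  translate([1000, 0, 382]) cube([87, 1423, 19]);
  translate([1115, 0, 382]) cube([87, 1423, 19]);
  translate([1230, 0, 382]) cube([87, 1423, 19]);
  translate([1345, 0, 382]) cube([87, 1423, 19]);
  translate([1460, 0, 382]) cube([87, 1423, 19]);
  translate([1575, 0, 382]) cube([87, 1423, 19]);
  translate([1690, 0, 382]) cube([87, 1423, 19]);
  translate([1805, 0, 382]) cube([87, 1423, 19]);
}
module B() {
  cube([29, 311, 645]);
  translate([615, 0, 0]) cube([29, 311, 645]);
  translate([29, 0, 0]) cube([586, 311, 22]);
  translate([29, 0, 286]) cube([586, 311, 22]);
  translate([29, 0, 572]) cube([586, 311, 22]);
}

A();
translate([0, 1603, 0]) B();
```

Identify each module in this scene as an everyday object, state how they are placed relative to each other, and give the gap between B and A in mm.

A is a bed frame. B is a bookshelf. The bookshelf is on the floor beside the bed frame on its +y side. The gap between the bookshelf and the bed frame is 180 mm.

The bookshelf's nearest face is 180 mm from the bed frame's +y face.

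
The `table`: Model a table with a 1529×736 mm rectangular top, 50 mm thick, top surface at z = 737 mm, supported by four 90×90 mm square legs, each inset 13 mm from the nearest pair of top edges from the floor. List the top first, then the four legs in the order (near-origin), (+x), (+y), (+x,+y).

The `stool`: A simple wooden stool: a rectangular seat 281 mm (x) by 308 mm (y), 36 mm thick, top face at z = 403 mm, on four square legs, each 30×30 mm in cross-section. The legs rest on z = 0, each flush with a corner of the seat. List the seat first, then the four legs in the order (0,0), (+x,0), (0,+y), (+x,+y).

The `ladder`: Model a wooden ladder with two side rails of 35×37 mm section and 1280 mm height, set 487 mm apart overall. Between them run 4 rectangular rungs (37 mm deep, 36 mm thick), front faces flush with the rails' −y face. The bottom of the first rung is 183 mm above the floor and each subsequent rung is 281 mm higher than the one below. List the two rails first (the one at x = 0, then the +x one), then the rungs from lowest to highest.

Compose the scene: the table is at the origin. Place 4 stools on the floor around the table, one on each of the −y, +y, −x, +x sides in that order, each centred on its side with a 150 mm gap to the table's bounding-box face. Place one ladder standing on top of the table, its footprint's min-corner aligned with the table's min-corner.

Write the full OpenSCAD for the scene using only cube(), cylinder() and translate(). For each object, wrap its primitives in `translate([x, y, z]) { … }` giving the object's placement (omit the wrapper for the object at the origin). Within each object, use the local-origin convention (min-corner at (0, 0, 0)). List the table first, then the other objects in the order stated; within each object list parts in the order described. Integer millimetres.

translate([0, 0, 687]) cube([1529, 736, 50]);
translate([13, 13, 0]) cube([90, 90, 687]);
translate([1426, 13, 0]) cube([90, 90, 687]);
translate([13, 633, 0]) cube([90, 90, 687]);
translate([1426, 633, 0]) cube([90, 90, 687]);
translate([624, -458, 0]) {
  translate([0, 0, 367]) cube([281, 308, 36]);
  cube([30, 30, 367]);
  translate([251, 0, 0]) cube([30, 30, 367]);
  translate([0, 278, 0]) cube([30, 30, 367]);
  translate([251, 278, 0]) cube([30, 30, 367]);
}
translate([624, 886, 0]) {
  translate([0, 0, 367]) cube([281, 308, 36]);
  cube([30, 30, 367]);
  translate([251, 0, 0]) cube([30, 30, 367]);
  translate([0, 278, 0]) cube([30, 30, 367]);
  translate([251, 278, 0]) cube([30, 30, 367]);
}
translate([-431, 214, 0]) {
  translate([0, 0, 367]) cube([281, 308, 36]);
  cube([30, 30, 367]);
  translate([251, 0, 0]) cube([30, 30, 367]);
  translate([0, 278, 0]) cube([30, 30, 367]);
  translate([251, 278, 0]) cube([30, 30, 367]);
}
translate([1679, 214, 0]) {
  translate([0, 0, 367]) cube([281, 308, 36]);
  cube([30, 30, 367]);
  translate([251, 0, 0]) cube([30, 30, 367]);
  translate([0, 278, 0]) cube([30, 30, 367]);
  translate([251, 278, 0]) cube([30, 30, 367]);
}
translate([0, 0, 737]) {
  cube([35, 37, 1280]);
  translate([452, 0, 0]) cube([35, 37, 1280]);
  translate([35, 0, 183]) cube([417, 37, 36]);
  translate([35, 0, 464]) cube([417, 37, 36]);
  translate([35, 0, 745]) cube([417, 37, 36]);
  translate([35, 0, 1026]) cube([417, 37, 36]);
}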